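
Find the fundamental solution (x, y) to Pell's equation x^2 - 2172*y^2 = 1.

(x, y) = (669337, 14362)

First expand sqrt(2172) as a continued fraction. With x_i = (sqrt(2172) + m_i)/d_i and (m_0, d_0) = (0, 1): a_0 = floor(sqrt(2172)) = 46, since 46^2 = 2116 <= 2172 < 2209 = 47^2.
Iterate m_{i+1} = d_i*a_i - m_i, d_{i+1} = (2172 - m_{i+1}^2)/d_i, a_{i+1} = floor((a_0 + m_{i+1})/d_{i+1}):
  m_1 = 1*46 - 0 = 46, d_1 = (2172 - 46^2)/1 = 56/1 = 56, a_1 = floor((46 + 46)/56) = 1.
  m_2 = 56*1 - 46 = 10, d_2 = (2172 - 10^2)/56 = 2072/56 = 37, a_2 = floor((46 + 10)/37) = 1.
  m_3 = 37*1 - 10 = 27, d_3 = (2172 - 27^2)/37 = 1443/37 = 39, a_3 = floor((46 + 27)/39) = 1.
  m_4 = 39*1 - 27 = 12, d_4 = (2172 - 12^2)/39 = 2028/39 = 52, a_4 = floor((46 + 12)/52) = 1.
  m_5 = 52*1 - 12 = 40, d_5 = (2172 - 40^2)/52 = 572/52 = 11, a_5 = floor((46 + 40)/11) = 7.
  m_6 = 11*7 - 40 = 37, d_6 = (2172 - 37^2)/11 = 803/11 = 73, a_6 = floor((46 + 37)/73) = 1.
  m_7 = 73*1 - 37 = 36, d_7 = (2172 - 36^2)/73 = 876/73 = 12, a_7 = floor((46 + 36)/12) = 6.
  m_8 = 12*6 - 36 = 36, d_8 = (2172 - 36^2)/12 = 876/12 = 73, a_8 = floor((46 + 36)/73) = 1.
  m_9 = 73*1 - 36 = 37, d_9 = (2172 - 37^2)/73 = 803/73 = 11, a_9 = floor((46 + 37)/11) = 7.
  m_10 = 11*7 - 37 = 40, d_10 = (2172 - 40^2)/11 = 572/11 = 52, a_10 = floor((46 + 40)/52) = 1.
  m_11 = 52*1 - 40 = 12, d_11 = (2172 - 12^2)/52 = 2028/52 = 39, a_11 = floor((46 + 12)/39) = 1.
  m_12 = 39*1 - 12 = 27, d_12 = (2172 - 27^2)/39 = 1443/39 = 37, a_12 = floor((46 + 27)/37) = 1.
  m_13 = 37*1 - 27 = 10, d_13 = (2172 - 10^2)/37 = 2072/37 = 56, a_13 = floor((46 + 10)/56) = 1.
  m_14 = 56*1 - 10 = 46, d_14 = (2172 - 46^2)/56 = 56/56 = 1, a_14 = floor((46 + 46)/1) = 92.
  m_15 = 1*92 - 46 = 46, d_15 = (2172 - 46^2)/1 = 56/1 = 56: (m_15, d_15) = (m_1, d_1) = (46, 56), so from here the quotients repeat a_1, ..., a_14; the period length is 14.
So sqrt(2172) = [46; (1, 1, 1, 1, 7, 1, 6, 1, 7, 1, 1, 1, 1, 92)] with period length k = 14.
k is even, so the fundamental solution of x^2 - 2172y^2 = 1 is (p_{k-1}, q_{k-1}) = (p_13, q_13); compute convergents through index 13.
Convergents (p_i = a_i*p_{i-1} + p_{i-2}, q_i = a_i*q_{i-1} + q_{i-2} with p_{-2}=0, p_{-1}=1, q_{-2}=1, q_{-1}=0):
  i=0: a_0=46, p_0 = 46*1 + 0 = 46, q_0 = 46*0 + 1 = 1.
  i=1: a_1=1, p_1 = 1*46 + 1 = 47, q_1 = 1*1 + 0 = 1.
  i=2: a_2=1, p_2 = 1*47 + 46 = 93, q_2 = 1*1 + 1 = 2.
  i=3: a_3=1, p_3 = 1*93 + 47 = 140, q_3 = 1*2 + 1 = 3.
  i=4: a_4=1, p_4 = 1*140 + 93 = 233, q_4 = 1*3 + 2 = 5.
  i=5: a_5=7, p_5 = 7*233 + 140 = 1771, q_5 = 7*5 + 3 = 38.
  i=6: a_6=1, p_6 = 1*1771 + 233 = 2004, q_6 = 1*38 + 5 = 43.
  i=7: a_7=6, p_7 = 6*2004 + 1771 = 13795, q_7 = 6*43 + 38 = 296.
  i=8: a_8=1, p_8 = 1*13795 + 2004 = 15799, q_8 = 1*296 + 43 = 339.
  i=9: a_9=7, p_9 = 7*15799 + 13795 = 124388, q_9 = 7*339 + 296 = 2669.
  i=10: a_10=1, p_10 = 1*124388 + 15799 = 140187, q_10 = 1*2669 + 339 = 3008.
  i=11: a_11=1, p_11 = 1*140187 + 124388 = 264575, q_11 = 1*3008 + 2669 = 5677.
  i=12: a_12=1, p_12 = 1*264575 + 140187 = 404762, q_12 = 1*5677 + 3008 = 8685.
  i=13: a_13=1, p_13 = 1*404762 + 264575 = 669337, q_13 = 1*8685 + 5677 = 14362.
Check: 669337^2 - 2172*14362^2 = 448012019569 - 448012019568 = 1, so (x, y) = (669337, 14362) solves the equation, and by the theorem it is the least positive solution.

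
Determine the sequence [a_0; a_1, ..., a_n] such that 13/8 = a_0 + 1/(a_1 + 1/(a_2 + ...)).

Run the Euclidean algorithm on 13 and 8; the successive quotients are the partial quotients a_0, a_1, ... (each step inverts the fractional part left over by the previous one):
  13 = 1*8 + 5, so a_0 = 1.
  8 = 1*5 + 3, so a_1 = 1.
  5 = 1*3 + 2, so a_2 = 1.
  3 = 1*2 + 1, so a_3 = 1.
  2 = 2*1 + 0, so a_4 = 2.
The remainder reaches 0 after 5 divisions, so the expansion has 5 partial quotients, read off in order.

[1; 1, 1, 1, 2]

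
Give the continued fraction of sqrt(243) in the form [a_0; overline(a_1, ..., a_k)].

Write x_i = (sqrt(243) + m_i)/d_i with (m_0, d_0) = (0, 1). a_0 = floor(sqrt(243)) = 15, since 15^2 = 225 <= 243 < 256 = 16^2.
Iterate m_{i+1} = d_i*a_i - m_i, d_{i+1} = (243 - m_{i+1}^2)/d_i, a_{i+1} = floor((a_0 + m_{i+1})/d_{i+1}):
  m_1 = 1*15 - 0 = 15, d_1 = (243 - 15^2)/1 = 18/1 = 18, a_1 = floor((15 + 15)/18) = 1.
  m_2 = 18*1 - 15 = 3, d_2 = (243 - 3^2)/18 = 234/18 = 13, a_2 = floor((15 + 3)/13) = 1.
  m_3 = 13*1 - 3 = 10, d_3 = (243 - 10^2)/13 = 143/13 = 11, a_3 = floor((15 + 10)/11) = 2.
  m_4 = 11*2 - 10 = 12, d_4 = (243 - 12^2)/11 = 99/11 = 9, a_4 = floor((15 + 12)/9) = 3.
  m_5 = 9*3 - 12 = 15, d_5 = (243 - 15^2)/9 = 18/9 = 2, a_5 = floor((15 + 15)/2) = 15.
  m_6 = 2*15 - 15 = 15, d_6 = (243 - 15^2)/2 = 18/2 = 9, a_6 = floor((15 + 15)/9) = 3.
  m_7 = 9*3 - 15 = 12, d_7 = (243 - 12^2)/9 = 99/9 = 11, a_7 = floor((15 + 12)/11) = 2.
  m_8 = 11*2 - 12 = 10, d_8 = (243 - 10^2)/11 = 143/11 = 13, a_8 = floor((15 + 10)/13) = 1.
  m_9 = 13*1 - 10 = 3, d_9 = (243 - 3^2)/13 = 234/13 = 18, a_9 = floor((15 + 3)/18) = 1.
  m_10 = 18*1 - 3 = 15, d_10 = (243 - 15^2)/18 = 18/18 = 1, a_10 = floor((15 + 15)/1) = 30.
  m_11 = 1*30 - 15 = 15, d_11 = (243 - 15^2)/1 = 18/1 = 18: (m_11, d_11) = (m_1, d_1) = (15, 18), so from here the quotients repeat a_1, ..., a_10; the period length is 10.
Hence the expansion of sqrt(243) is a_0 = 15 followed by the repeating block 1, 1, 2, 3, 15, 3, 2, 1, 1, 30 (period 10).

[15; overline(1, 1, 2, 3, 15, 3, 2, 1, 1, 30)]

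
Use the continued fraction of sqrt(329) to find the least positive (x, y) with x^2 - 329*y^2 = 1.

(x, y) = (2376415, 131016)

First expand sqrt(329) as a continued fraction. With x_i = (sqrt(329) + m_i)/d_i and (m_0, d_0) = (0, 1): a_0 = floor(sqrt(329)) = 18, since 18^2 = 324 <= 329 < 361 = 19^2.
Iterate m_{i+1} = d_i*a_i - m_i, d_{i+1} = (329 - m_{i+1}^2)/d_i, a_{i+1} = floor((a_0 + m_{i+1})/d_{i+1}):
  m_1 = 1*18 - 0 = 18, d_1 = (329 - 18^2)/1 = 5/1 = 5, a_1 = floor((18 + 18)/5) = 7.
  m_2 = 5*7 - 18 = 17, d_2 = (329 - 17^2)/5 = 40/5 = 8, a_2 = floor((18 + 17)/8) = 4.
  m_3 = 8*4 - 17 = 15, d_3 = (329 - 15^2)/8 = 104/8 = 13, a_3 = floor((18 + 15)/13) = 2.
  m_4 = 13*2 - 15 = 11, d_4 = (329 - 11^2)/13 = 208/13 = 16, a_4 = floor((18 + 11)/16) = 1.
  m_5 = 16*1 - 11 = 5, d_5 = (329 - 5^2)/16 = 304/16 = 19, a_5 = floor((18 + 5)/19) = 1.
  m_6 = 19*1 - 5 = 14, d_6 = (329 - 14^2)/19 = 133/19 = 7, a_6 = floor((18 + 14)/7) = 4.
  m_7 = 7*4 - 14 = 14, d_7 = (329 - 14^2)/7 = 133/7 = 19, a_7 = floor((18 + 14)/19) = 1.
  m_8 = 19*1 - 14 = 5, d_8 = (329 - 5^2)/19 = 304/19 = 16, a_8 = floor((18 + 5)/16) = 1.
  m_9 = 16*1 - 5 = 11, d_9 = (329 - 11^2)/16 = 208/16 = 13, a_9 = floor((18 + 11)/13) = 2.
  m_10 = 13*2 - 11 = 15, d_10 = (329 - 15^2)/13 = 104/13 = 8, a_10 = floor((18 + 15)/8) = 4.
  m_11 = 8*4 - 15 = 17, d_11 = (329 - 17^2)/8 = 40/8 = 5, a_11 = floor((18 + 17)/5) = 7.
  m_12 = 5*7 - 17 = 18, d_12 = (329 - 18^2)/5 = 5/5 = 1, a_12 = floor((18 + 18)/1) = 36.
  m_13 = 1*36 - 18 = 18, d_13 = (329 - 18^2)/1 = 5/1 = 5: (m_13, d_13) = (m_1, d_1) = (18, 5), so from here the quotients repeat a_1, ..., a_12; the period length is 12.
So sqrt(329) = [18; (7, 4, 2, 1, 1, 4, 1, 1, 2, 4, 7, 36)] with period length k = 12.
k is even, so the fundamental solution of x^2 - 329y^2 = 1 is (p_{k-1}, q_{k-1}) = (p_11, q_11); compute convergents through index 11.
Convergents (p_i = a_i*p_{i-1} + p_{i-2}, q_i = a_i*q_{i-1} + q_{i-2} with p_{-2}=0, p_{-1}=1, q_{-2}=1, q_{-1}=0):
  i=0: a_0=18, p_0 = 18*1 + 0 = 18, q_0 = 18*0 + 1 = 1.
  i=1: a_1=7, p_1 = 7*18 + 1 = 127, q_1 = 7*1 + 0 = 7.
  i=2: a_2=4, p_2 = 4*127 + 18 = 526, q_2 = 4*7 + 1 = 29.
  i=3: a_3=2, p_3 = 2*526 + 127 = 1179, q_3 = 2*29 + 7 = 65.
  i=4: a_4=1, p_4 = 1*1179 + 526 = 1705, q_4 = 1*65 + 29 = 94.
  i=5: a_5=1, p_5 = 1*1705 + 1179 = 2884, q_5 = 1*94 + 65 = 159.
  i=6: a_6=4, p_6 = 4*2884 + 1705 = 13241, q_6 = 4*159 + 94 = 730.
  i=7: a_7=1, p_7 = 1*13241 + 2884 = 16125, q_7 = 1*730 + 159 = 889.
  i=8: a_8=1, p_8 = 1*16125 + 13241 = 29366, q_8 = 1*889 + 730 = 1619.
  i=9: a_9=2, p_9 = 2*29366 + 16125 = 74857, q_9 = 2*1619 + 889 = 4127.
  i=10: a_10=4, p_10 = 4*74857 + 29366 = 328794, q_10 = 4*4127 + 1619 = 18127.
  i=11: a_11=7, p_11 = 7*328794 + 74857 = 2376415, q_11 = 7*18127 + 4127 = 131016.
Check: 2376415^2 - 329*131016^2 = 5647348252225 - 5647348252224 = 1, so (x, y) = (2376415, 131016) solves the equation, and by the theorem it is the least positive solution.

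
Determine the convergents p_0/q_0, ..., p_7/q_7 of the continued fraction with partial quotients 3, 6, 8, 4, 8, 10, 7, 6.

3/1, 19/6, 155/49, 639/202, 5267/1665, 53309/16852, 378430/119629, 2323889/734626

Using the convergent recurrence p_i = a_i*p_{i-1} + p_{i-2}, q_i = a_i*q_{i-1} + q_{i-2} with p_{-2}=0, p_{-1}=1, q_{-2}=1, q_{-1}=0:
  i=0: a_0=3, p_0 = 3*1 + 0 = 3, q_0 = 3*0 + 1 = 1.
  i=1: a_1=6, p_1 = 6*3 + 1 = 19, q_1 = 6*1 + 0 = 6.
  i=2: a_2=8, p_2 = 8*19 + 3 = 155, q_2 = 8*6 + 1 = 49.
  i=3: a_3=4, p_3 = 4*155 + 19 = 639, q_3 = 4*49 + 6 = 202.
  i=4: a_4=8, p_4 = 8*639 + 155 = 5267, q_4 = 8*202 + 49 = 1665.
  i=5: a_5=10, p_5 = 10*5267 + 639 = 53309, q_5 = 10*1665 + 202 = 16852.
  i=6: a_6=7, p_6 = 7*53309 + 5267 = 378430, q_6 = 7*16852 + 1665 = 119629.
  i=7: a_7=6, p_7 = 6*378430 + 53309 = 2323889, q_7 = 6*119629 + 16852 = 734626.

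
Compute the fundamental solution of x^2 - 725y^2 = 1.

(x, y) = (9801, 364)

First expand sqrt(725) as a continued fraction. With x_i = (sqrt(725) + m_i)/d_i and (m_0, d_0) = (0, 1): a_0 = floor(sqrt(725)) = 26, since 26^2 = 676 <= 725 < 729 = 27^2.
Iterate m_{i+1} = d_i*a_i - m_i, d_{i+1} = (725 - m_{i+1}^2)/d_i, a_{i+1} = floor((a_0 + m_{i+1})/d_{i+1}):
  m_1 = 1*26 - 0 = 26, d_1 = (725 - 26^2)/1 = 49/1 = 49, a_1 = floor((26 + 26)/49) = 1.
  m_2 = 49*1 - 26 = 23, d_2 = (725 - 23^2)/49 = 196/49 = 4, a_2 = floor((26 + 23)/4) = 12.
  m_3 = 4*12 - 23 = 25, d_3 = (725 - 25^2)/4 = 100/4 = 25, a_3 = floor((26 + 25)/25) = 2.
  m_4 = 25*2 - 25 = 25, d_4 = (725 - 25^2)/25 = 100/25 = 4, a_4 = floor((26 + 25)/4) = 12.
  m_5 = 4*12 - 25 = 23, d_5 = (725 - 23^2)/4 = 196/4 = 49, a_5 = floor((26 + 23)/49) = 1.
  m_6 = 49*1 - 23 = 26, d_6 = (725 - 26^2)/49 = 49/49 = 1, a_6 = floor((26 + 26)/1) = 52.
  m_7 = 1*52 - 26 = 26, d_7 = (725 - 26^2)/1 = 49/1 = 49: (m_7, d_7) = (m_1, d_1) = (26, 49), so from here the quotients repeat a_1, ..., a_6; the period length is 6.
So sqrt(725) = [26; (1, 12, 2, 12, 1, 52)] with period length k = 6.
k is even, so the fundamental solution of x^2 - 725y^2 = 1 is (p_{k-1}, q_{k-1}) = (p_5, q_5); compute convergents through index 5.
Convergents (p_i = a_i*p_{i-1} + p_{i-2}, q_i = a_i*q_{i-1} + q_{i-2} with p_{-2}=0, p_{-1}=1, q_{-2}=1, q_{-1}=0):
  i=0: a_0=26, p_0 = 26*1 + 0 = 26, q_0 = 26*0 + 1 = 1.
  i=1: a_1=1, p_1 = 1*26 + 1 = 27, q_1 = 1*1 + 0 = 1.
  i=2: a_2=12, p_2 = 12*27 + 26 = 350, q_2 = 12*1 + 1 = 13.
  i=3: a_3=2, p_3 = 2*350 + 27 = 727, q_3 = 2*13 + 1 = 27.
  i=4: a_4=12, p_4 = 12*727 + 350 = 9074, q_4 = 12*27 + 13 = 337.
  i=5: a_5=1, p_5 = 1*9074 + 727 = 9801, q_5 = 1*337 + 27 = 364.
Check: 9801^2 - 725*364^2 = 96059601 - 96059600 = 1, so (x, y) = (9801, 364) solves the equation, and by the theorem it is the least positive solution.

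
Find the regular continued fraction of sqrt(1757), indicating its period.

[41; (1, 10, 1, 82)]

Write x_i = (sqrt(1757) + m_i)/d_i with (m_0, d_0) = (0, 1). a_0 = floor(sqrt(1757)) = 41, since 41^2 = 1681 <= 1757 < 1764 = 42^2.
Iterate m_{i+1} = d_i*a_i - m_i, d_{i+1} = (1757 - m_{i+1}^2)/d_i, a_{i+1} = floor((a_0 + m_{i+1})/d_{i+1}):
  m_1 = 1*41 - 0 = 41, d_1 = (1757 - 41^2)/1 = 76/1 = 76, a_1 = floor((41 + 41)/76) = 1.
  m_2 = 76*1 - 41 = 35, d_2 = (1757 - 35^2)/76 = 532/76 = 7, a_2 = floor((41 + 35)/7) = 10.
  m_3 = 7*10 - 35 = 35, d_3 = (1757 - 35^2)/7 = 532/7 = 76, a_3 = floor((41 + 35)/76) = 1.
  m_4 = 76*1 - 35 = 41, d_4 = (1757 - 41^2)/76 = 76/76 = 1, a_4 = floor((41 + 41)/1) = 82.
  m_5 = 1*82 - 41 = 41, d_5 = (1757 - 41^2)/1 = 76/1 = 76: (m_5, d_5) = (m_1, d_1) = (41, 76), so from here the quotients repeat a_1, ..., a_4; the period length is 4.
Hence the expansion of sqrt(1757) is a_0 = 41 followed by the repeating block 1, 10, 1, 82 (period 4).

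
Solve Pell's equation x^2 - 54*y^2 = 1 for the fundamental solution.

First expand sqrt(54) as a continued fraction. With x_i = (sqrt(54) + m_i)/d_i and (m_0, d_0) = (0, 1): a_0 = floor(sqrt(54)) = 7, since 7^2 = 49 <= 54 < 64 = 8^2.
Iterate m_{i+1} = d_i*a_i - m_i, d_{i+1} = (54 - m_{i+1}^2)/d_i, a_{i+1} = floor((a_0 + m_{i+1})/d_{i+1}):
  m_1 = 1*7 - 0 = 7, d_1 = (54 - 7^2)/1 = 5/1 = 5, a_1 = floor((7 + 7)/5) = 2.
  m_2 = 5*2 - 7 = 3, d_2 = (54 - 3^2)/5 = 45/5 = 9, a_2 = floor((7 + 3)/9) = 1.
  m_3 = 9*1 - 3 = 6, d_3 = (54 - 6^2)/9 = 18/9 = 2, a_3 = floor((7 + 6)/2) = 6.
  m_4 = 2*6 - 6 = 6, d_4 = (54 - 6^2)/2 = 18/2 = 9, a_4 = floor((7 + 6)/9) = 1.
  m_5 = 9*1 - 6 = 3, d_5 = (54 - 3^2)/9 = 45/9 = 5, a_5 = floor((7 + 3)/5) = 2.
  m_6 = 5*2 - 3 = 7, d_6 = (54 - 7^2)/5 = 5/5 = 1, a_6 = floor((7 + 7)/1) = 14.
  m_7 = 1*14 - 7 = 7, d_7 = (54 - 7^2)/1 = 5/1 = 5: (m_7, d_7) = (m_1, d_1) = (7, 5), so from here the quotients repeat a_1, ..., a_6; the period length is 6.
So sqrt(54) = [7; (2, 1, 6, 1, 2, 14)] with period length k = 6.
k is even, so the fundamental solution of x^2 - 54y^2 = 1 is (p_{k-1}, q_{k-1}) = (p_5, q_5); compute convergents through index 5.
Convergents (p_i = a_i*p_{i-1} + p_{i-2}, q_i = a_i*q_{i-1} + q_{i-2} with p_{-2}=0, p_{-1}=1, q_{-2}=1, q_{-1}=0):
  i=0: a_0=7, p_0 = 7*1 + 0 = 7, q_0 = 7*0 + 1 = 1.
  i=1: a_1=2, p_1 = 2*7 + 1 = 15, q_1 = 2*1 + 0 = 2.
  i=2: a_2=1, p_2 = 1*15 + 7 = 22, q_2 = 1*2 + 1 = 3.
  i=3: a_3=6, p_3 = 6*22 + 15 = 147, q_3 = 6*3 + 2 = 20.
  i=4: a_4=1, p_4 = 1*147 + 22 = 169, q_4 = 1*20 + 3 = 23.
  i=5: a_5=2, p_5 = 2*169 + 147 = 485, q_5 = 2*23 + 20 = 66.
Check: 485^2 - 54*66^2 = 235225 - 235224 = 1, so (x, y) = (485, 66) solves the equation, and by the theorem it is the least positive solution.

(x, y) = (485, 66)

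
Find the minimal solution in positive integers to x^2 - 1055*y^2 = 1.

(x, y) = (1689, 52)

First expand sqrt(1055) as a continued fraction. With x_i = (sqrt(1055) + m_i)/d_i and (m_0, d_0) = (0, 1): a_0 = floor(sqrt(1055)) = 32, since 32^2 = 1024 <= 1055 < 1089 = 33^2.
Iterate m_{i+1} = d_i*a_i - m_i, d_{i+1} = (1055 - m_{i+1}^2)/d_i, a_{i+1} = floor((a_0 + m_{i+1})/d_{i+1}):
  m_1 = 1*32 - 0 = 32, d_1 = (1055 - 32^2)/1 = 31/1 = 31, a_1 = floor((32 + 32)/31) = 2.
  m_2 = 31*2 - 32 = 30, d_2 = (1055 - 30^2)/31 = 155/31 = 5, a_2 = floor((32 + 30)/5) = 12.
  m_3 = 5*12 - 30 = 30, d_3 = (1055 - 30^2)/5 = 155/5 = 31, a_3 = floor((32 + 30)/31) = 2.
  m_4 = 31*2 - 30 = 32, d_4 = (1055 - 32^2)/31 = 31/31 = 1, a_4 = floor((32 + 32)/1) = 64.
  m_5 = 1*64 - 32 = 32, d_5 = (1055 - 32^2)/1 = 31/1 = 31: (m_5, d_5) = (m_1, d_1) = (32, 31), so from here the quotients repeat a_1, ..., a_4; the period length is 4.
So sqrt(1055) = [32; (2, 12, 2, 64)] with period length k = 4.
k is even, so the fundamental solution of x^2 - 1055y^2 = 1 is (p_{k-1}, q_{k-1}) = (p_3, q_3); compute convergents through index 3.
Convergents (p_i = a_i*p_{i-1} + p_{i-2}, q_i = a_i*q_{i-1} + q_{i-2} with p_{-2}=0, p_{-1}=1, q_{-2}=1, q_{-1}=0):
  i=0: a_0=32, p_0 = 32*1 + 0 = 32, q_0 = 32*0 + 1 = 1.
  i=1: a_1=2, p_1 = 2*32 + 1 = 65, q_1 = 2*1 + 0 = 2.
  i=2: a_2=12, p_2 = 12*65 + 32 = 812, q_2 = 12*2 + 1 = 25.
  i=3: a_3=2, p_3 = 2*812 + 65 = 1689, q_3 = 2*25 + 2 = 52.
Check: 1689^2 - 1055*52^2 = 2852721 - 2852720 = 1, so (x, y) = (1689, 52) solves the equation, and by the theorem it is the least positive solution.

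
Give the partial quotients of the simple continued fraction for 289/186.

Run the Euclidean algorithm on 289 and 186; the successive quotients are the partial quotients a_0, a_1, ... (each step inverts the fractional part left over by the previous one):
  289 = 1*186 + 103, so a_0 = 1.
  186 = 1*103 + 83, so a_1 = 1.
  103 = 1*83 + 20, so a_2 = 1.
  83 = 4*20 + 3, so a_3 = 4.
  20 = 6*3 + 2, so a_4 = 6.
  3 = 1*2 + 1, so a_5 = 1.
  2 = 2*1 + 0, so a_6 = 2.
The remainder reaches 0 after 7 divisions, so the expansion has 7 partial quotients, read off in order.

[1; 1, 1, 4, 6, 1, 2]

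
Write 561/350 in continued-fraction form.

Run the Euclidean algorithm on 561 and 350; the successive quotients are the partial quotients a_0, a_1, ... (each step inverts the fractional part left over by the previous one):
  561 = 1*350 + 211, so a_0 = 1.
  350 = 1*211 + 139, so a_1 = 1.
  211 = 1*139 + 72, so a_2 = 1.
  139 = 1*72 + 67, so a_3 = 1.
  72 = 1*67 + 5, so a_4 = 1.
  67 = 13*5 + 2, so a_5 = 13.
  5 = 2*2 + 1, so a_6 = 2.
  2 = 2*1 + 0, so a_7 = 2.
The remainder reaches 0 after 8 divisions, so the expansion has 8 partial quotients, read off in order.

[1; 1, 1, 1, 1, 13, 2, 2]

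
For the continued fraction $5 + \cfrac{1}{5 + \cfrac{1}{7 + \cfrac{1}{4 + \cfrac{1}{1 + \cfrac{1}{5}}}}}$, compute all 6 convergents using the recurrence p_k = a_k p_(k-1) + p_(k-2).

5/1, 26/5, 187/36, 774/149, 961/185, 5579/1074

Using the convergent recurrence p_i = a_i*p_{i-1} + p_{i-2}, q_i = a_i*q_{i-1} + q_{i-2} with p_{-2}=0, p_{-1}=1, q_{-2}=1, q_{-1}=0:
  i=0: a_0=5, p_0 = 5*1 + 0 = 5, q_0 = 5*0 + 1 = 1.
  i=1: a_1=5, p_1 = 5*5 + 1 = 26, q_1 = 5*1 + 0 = 5.
  i=2: a_2=7, p_2 = 7*26 + 5 = 187, q_2 = 7*5 + 1 = 36.
  i=3: a_3=4, p_3 = 4*187 + 26 = 774, q_3 = 4*36 + 5 = 149.
  i=4: a_4=1, p_4 = 1*774 + 187 = 961, q_4 = 1*149 + 36 = 185.
  i=5: a_5=5, p_5 = 5*961 + 774 = 5579, q_5 = 5*185 + 149 = 1074.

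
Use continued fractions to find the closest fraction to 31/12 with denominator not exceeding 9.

18/7

Expand x = 31/12 as a continued fraction with the Euclidean algorithm:
  31 = 2*12 + 7, so a_0 = 2.
  12 = 1*7 + 5, so a_1 = 1.
  7 = 1*5 + 2, so a_2 = 1.
  5 = 2*2 + 1, so a_3 = 2.
  2 = 2*1 + 0, so a_4 = 2.
so x = [2; 1, 1, 2, 2].
Convergents (p_i = a_i*p_{i-1} + p_{i-2}, q_i = a_i*q_{i-1} + q_{i-2} with p_{-2}=0, p_{-1}=1, q_{-2}=1, q_{-1}=0), until the denominator exceeds 9:
  i=0: a_0=2, p_0 = 2*1 + 0 = 2, q_0 = 2*0 + 1 = 1.
  i=1: a_1=1, p_1 = 1*2 + 1 = 3, q_1 = 1*1 + 0 = 1.
  i=2: a_2=1, p_2 = 1*3 + 2 = 5, q_2 = 1*1 + 1 = 2.
  i=3: a_3=2, p_3 = 2*5 + 3 = 13, q_3 = 2*2 + 1 = 5.
  i=4: a_4=2, p_4 = 2*13 + 5 = 31, q_4 = 2*5 + 2 = 12.
q_4 = 12 > 9, so the last convergent with denominator <= 9 is p_3/q_3 = 13/5.
The closest fraction with denominator <= 9 is either p_3/q_3 or the intermediate fraction (k*p_3 + p_2)/(k*q_3 + q_2) with the largest k >= 1 whose denominator stays <= 9; these approach x as k grows, and every other convergent or intermediate fraction in range is farther away.
Largest k: floor((9 - q_2)/q_3) = floor((9 - 2)/5) = 1.
That gives (1*13 + 5)/(1*5 + 2) = 18/7.
Compare the errors: |x - 13/5| = |31*5 - 13*12|/(12*5) = 1/60, and |x - 18/7| = |31*7 - 18*12|/(12*7) = 1/84.
Cross-multiplying, 1*60 = 60 < 84 = 1*84, so 1/84 is smaller: the intermediate fraction 18/7 is closer to x than 13/5.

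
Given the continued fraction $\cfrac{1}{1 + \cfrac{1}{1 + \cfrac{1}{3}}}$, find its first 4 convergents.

0/1, 1/1, 1/2, 4/7

Using the convergent recurrence p_i = a_i*p_{i-1} + p_{i-2}, q_i = a_i*q_{i-1} + q_{i-2} with p_{-2}=0, p_{-1}=1, q_{-2}=1, q_{-1}=0:
  i=0: a_0=0, p_0 = 0*1 + 0 = 0, q_0 = 0*0 + 1 = 1.
  i=1: a_1=1, p_1 = 1*0 + 1 = 1, q_1 = 1*1 + 0 = 1.
  i=2: a_2=1, p_2 = 1*1 + 0 = 1, q_2 = 1*1 + 1 = 2.
  i=3: a_3=3, p_3 = 3*1 + 1 = 4, q_3 = 3*2 + 1 = 7.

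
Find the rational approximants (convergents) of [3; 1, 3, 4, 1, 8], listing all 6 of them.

Using the convergent recurrence p_i = a_i*p_{i-1} + p_{i-2}, q_i = a_i*q_{i-1} + q_{i-2} with p_{-2}=0, p_{-1}=1, q_{-2}=1, q_{-1}=0:
  i=0: a_0=3, p_0 = 3*1 + 0 = 3, q_0 = 3*0 + 1 = 1.
  i=1: a_1=1, p_1 = 1*3 + 1 = 4, q_1 = 1*1 + 0 = 1.
  i=2: a_2=3, p_2 = 3*4 + 3 = 15, q_2 = 3*1 + 1 = 4.
  i=3: a_3=4, p_3 = 4*15 + 4 = 64, q_3 = 4*4 + 1 = 17.
  i=4: a_4=1, p_4 = 1*64 + 15 = 79, q_4 = 1*17 + 4 = 21.
  i=5: a_5=8, p_5 = 8*79 + 64 = 696, q_5 = 8*21 + 17 = 185.

3/1, 4/1, 15/4, 64/17, 79/21, 696/185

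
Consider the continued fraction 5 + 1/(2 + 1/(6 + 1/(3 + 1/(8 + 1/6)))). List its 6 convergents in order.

Using the convergent recurrence p_i = a_i*p_{i-1} + p_{i-2}, q_i = a_i*q_{i-1} + q_{i-2} with p_{-2}=0, p_{-1}=1, q_{-2}=1, q_{-1}=0:
  i=0: a_0=5, p_0 = 5*1 + 0 = 5, q_0 = 5*0 + 1 = 1.
  i=1: a_1=2, p_1 = 2*5 + 1 = 11, q_1 = 2*1 + 0 = 2.
  i=2: a_2=6, p_2 = 6*11 + 5 = 71, q_2 = 6*2 + 1 = 13.
  i=3: a_3=3, p_3 = 3*71 + 11 = 224, q_3 = 3*13 + 2 = 41.
  i=4: a_4=8, p_4 = 8*224 + 71 = 1863, q_4 = 8*41 + 13 = 341.
  i=5: a_5=6, p_5 = 6*1863 + 224 = 11402, q_5 = 6*341 + 41 = 2087.

5/1, 11/2, 71/13, 224/41, 1863/341, 11402/2087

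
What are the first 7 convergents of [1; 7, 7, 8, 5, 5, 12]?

Using the convergent recurrence p_i = a_i*p_{i-1} + p_{i-2}, q_i = a_i*q_{i-1} + q_{i-2} with p_{-2}=0, p_{-1}=1, q_{-2}=1, q_{-1}=0:
  i=0: a_0=1, p_0 = 1*1 + 0 = 1, q_0 = 1*0 + 1 = 1.
  i=1: a_1=7, p_1 = 7*1 + 1 = 8, q_1 = 7*1 + 0 = 7.
  i=2: a_2=7, p_2 = 7*8 + 1 = 57, q_2 = 7*7 + 1 = 50.
  i=3: a_3=8, p_3 = 8*57 + 8 = 464, q_3 = 8*50 + 7 = 407.
  i=4: a_4=5, p_4 = 5*464 + 57 = 2377, q_4 = 5*407 + 50 = 2085.
  i=5: a_5=5, p_5 = 5*2377 + 464 = 12349, q_5 = 5*2085 + 407 = 10832.
  i=6: a_6=12, p_6 = 12*12349 + 2377 = 150565, q_6 = 12*10832 + 2085 = 132069.

1/1, 8/7, 57/50, 464/407, 2377/2085, 12349/10832, 150565/132069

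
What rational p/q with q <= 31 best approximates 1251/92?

Expand x = 1251/92 as a continued fraction with the Euclidean algorithm:
  1251 = 13*92 + 55, so a_0 = 13.
  92 = 1*55 + 37, so a_1 = 1.
  55 = 1*37 + 18, so a_2 = 1.
  37 = 2*18 + 1, so a_3 = 2.
  18 = 18*1 + 0, so a_4 = 18.
so x = [13; 1, 1, 2, 18].
Convergents (p_i = a_i*p_{i-1} + p_{i-2}, q_i = a_i*q_{i-1} + q_{i-2} with p_{-2}=0, p_{-1}=1, q_{-2}=1, q_{-1}=0), until the denominator exceeds 31:
  i=0: a_0=13, p_0 = 13*1 + 0 = 13, q_0 = 13*0 + 1 = 1.
  i=1: a_1=1, p_1 = 1*13 + 1 = 14, q_1 = 1*1 + 0 = 1.
  i=2: a_2=1, p_2 = 1*14 + 13 = 27, q_2 = 1*1 + 1 = 2.
  i=3: a_3=2, p_3 = 2*27 + 14 = 68, q_3 = 2*2 + 1 = 5.
  i=4: a_4=18, p_4 = 18*68 + 27 = 1251, q_4 = 18*5 + 2 = 92.
q_4 = 92 > 31, so the last convergent with denominator <= 31 is p_3/q_3 = 68/5.
The closest fraction with denominator <= 31 is either p_3/q_3 or the intermediate fraction (k*p_3 + p_2)/(k*q_3 + q_2) with the largest k >= 1 whose denominator stays <= 31; these approach x as k grows, and every other convergent or intermediate fraction in range is farther away.
Largest k: floor((31 - q_2)/q_3) = floor((31 - 2)/5) = 5.
That gives (5*68 + 27)/(5*5 + 2) = 367/27.
Compare the errors: |x - 68/5| = |1251*5 - 68*92|/(92*5) = 1/460, and |x - 367/27| = |1251*27 - 367*92|/(92*27) = 13/2484.
Cross-multiplying, 1*2484 = 2484 < 5980 = 13*460, so 1/460 is smaller: the convergent 68/5 is closer to x than 367/27.

68/5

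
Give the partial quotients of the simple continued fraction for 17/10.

[1; 1, 2, 3]

Run the Euclidean algorithm on 17 and 10; the successive quotients are the partial quotients a_0, a_1, ... (each step inverts the fractional part left over by the previous one):
  17 = 1*10 + 7, so a_0 = 1.
  10 = 1*7 + 3, so a_1 = 1.
  7 = 2*3 + 1, so a_2 = 2.
  3 = 3*1 + 0, so a_3 = 3.
The remainder reaches 0 after 4 divisions, so the expansion has 4 partial quotients, read off in order.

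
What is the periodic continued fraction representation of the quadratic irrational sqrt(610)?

[24; (1, 2, 3, 5, 5, 3, 2, 1, 48)]

Write x_i = (sqrt(610) + m_i)/d_i with (m_0, d_0) = (0, 1). a_0 = floor(sqrt(610)) = 24, since 24^2 = 576 <= 610 < 625 = 25^2.
Iterate m_{i+1} = d_i*a_i - m_i, d_{i+1} = (610 - m_{i+1}^2)/d_i, a_{i+1} = floor((a_0 + m_{i+1})/d_{i+1}):
  m_1 = 1*24 - 0 = 24, d_1 = (610 - 24^2)/1 = 34/1 = 34, a_1 = floor((24 + 24)/34) = 1.
  m_2 = 34*1 - 24 = 10, d_2 = (610 - 10^2)/34 = 510/34 = 15, a_2 = floor((24 + 10)/15) = 2.
  m_3 = 15*2 - 10 = 20, d_3 = (610 - 20^2)/15 = 210/15 = 14, a_3 = floor((24 + 20)/14) = 3.
  m_4 = 14*3 - 20 = 22, d_4 = (610 - 22^2)/14 = 126/14 = 9, a_4 = floor((24 + 22)/9) = 5.
  m_5 = 9*5 - 22 = 23, d_5 = (610 - 23^2)/9 = 81/9 = 9, a_5 = floor((24 + 23)/9) = 5.
  m_6 = 9*5 - 23 = 22, d_6 = (610 - 22^2)/9 = 126/9 = 14, a_6 = floor((24 + 22)/14) = 3.
  m_7 = 14*3 - 22 = 20, d_7 = (610 - 20^2)/14 = 210/14 = 15, a_7 = floor((24 + 20)/15) = 2.
  m_8 = 15*2 - 20 = 10, d_8 = (610 - 10^2)/15 = 510/15 = 34, a_8 = floor((24 + 10)/34) = 1.
  m_9 = 34*1 - 10 = 24, d_9 = (610 - 24^2)/34 = 34/34 = 1, a_9 = floor((24 + 24)/1) = 48.
  m_10 = 1*48 - 24 = 24, d_10 = (610 - 24^2)/1 = 34/1 = 34: (m_10, d_10) = (m_1, d_1) = (24, 34), so from here the quotients repeat a_1, ..., a_9; the period length is 9.
Hence the expansion of sqrt(610) is a_0 = 24 followed by the repeating block 1, 2, 3, 5, 5, 3, 2, 1, 48 (period 9).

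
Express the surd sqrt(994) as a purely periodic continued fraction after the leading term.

Write x_i = (sqrt(994) + m_i)/d_i with (m_0, d_0) = (0, 1). a_0 = floor(sqrt(994)) = 31, since 31^2 = 961 <= 994 < 1024 = 32^2.
Iterate m_{i+1} = d_i*a_i - m_i, d_{i+1} = (994 - m_{i+1}^2)/d_i, a_{i+1} = floor((a_0 + m_{i+1})/d_{i+1}):
  m_1 = 1*31 - 0 = 31, d_1 = (994 - 31^2)/1 = 33/1 = 33, a_1 = floor((31 + 31)/33) = 1.
  m_2 = 33*1 - 31 = 2, d_2 = (994 - 2^2)/33 = 990/33 = 30, a_2 = floor((31 + 2)/30) = 1.
  m_3 = 30*1 - 2 = 28, d_3 = (994 - 28^2)/30 = 210/30 = 7, a_3 = floor((31 + 28)/7) = 8.
  m_4 = 7*8 - 28 = 28, d_4 = (994 - 28^2)/7 = 210/7 = 30, a_4 = floor((31 + 28)/30) = 1.
  m_5 = 30*1 - 28 = 2, d_5 = (994 - 2^2)/30 = 990/30 = 33, a_5 = floor((31 + 2)/33) = 1.
  m_6 = 33*1 - 2 = 31, d_6 = (994 - 31^2)/33 = 33/33 = 1, a_6 = floor((31 + 31)/1) = 62.
  m_7 = 1*62 - 31 = 31, d_7 = (994 - 31^2)/1 = 33/1 = 33: (m_7, d_7) = (m_1, d_1) = (31, 33), so from here the quotients repeat a_1, ..., a_6; the period length is 6.
Hence the expansion of sqrt(994) is a_0 = 31 followed by the repeating block 1, 1, 8, 1, 1, 62 (period 6).

[31; (1, 1, 8, 1, 1, 62)]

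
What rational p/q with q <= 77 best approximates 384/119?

Expand x = 384/119 as a continued fraction with the Euclidean algorithm:
  384 = 3*119 + 27, so a_0 = 3.
  119 = 4*27 + 11, so a_1 = 4.
  27 = 2*11 + 5, so a_2 = 2.
  11 = 2*5 + 1, so a_3 = 2.
  5 = 5*1 + 0, so a_4 = 5.
so x = [3; 4, 2, 2, 5].
Convergents (p_i = a_i*p_{i-1} + p_{i-2}, q_i = a_i*q_{i-1} + q_{i-2} with p_{-2}=0, p_{-1}=1, q_{-2}=1, q_{-1}=0), until the denominator exceeds 77:
  i=0: a_0=3, p_0 = 3*1 + 0 = 3, q_0 = 3*0 + 1 = 1.
  i=1: a_1=4, p_1 = 4*3 + 1 = 13, q_1 = 4*1 + 0 = 4.
  i=2: a_2=2, p_2 = 2*13 + 3 = 29, q_2 = 2*4 + 1 = 9.
  i=3: a_3=2, p_3 = 2*29 + 13 = 71, q_3 = 2*9 + 4 = 22.
  i=4: a_4=5, p_4 = 5*71 + 29 = 384, q_4 = 5*22 + 9 = 119.
q_4 = 119 > 77, so the last convergent with denominator <= 77 is p_3/q_3 = 71/22.
The closest fraction with denominator <= 77 is either p_3/q_3 or the intermediate fraction (k*p_3 + p_2)/(k*q_3 + q_2) with the largest k >= 1 whose denominator stays <= 77; these approach x as k grows, and every other convergent or intermediate fraction in range is farther away.
Largest k: floor((77 - q_2)/q_3) = floor((77 - 9)/22) = 3.
That gives (3*71 + 29)/(3*22 + 9) = 242/75.
Compare the errors: |x - 71/22| = |384*22 - 71*119|/(119*22) = 1/2618, and |x - 242/75| = |384*75 - 242*119|/(119*75) = 2/8925.
Cross-multiplying, 2*2618 = 5236 < 8925 = 1*8925, so 2/8925 is smaller: the intermediate fraction 242/75 is closer to x than 71/22.

242/75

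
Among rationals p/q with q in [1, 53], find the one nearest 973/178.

Expand x = 973/178 as a continued fraction with the Euclidean algorithm:
  973 = 5*178 + 83, so a_0 = 5.
  178 = 2*83 + 12, so a_1 = 2.
  83 = 6*12 + 11, so a_2 = 6.
  12 = 1*11 + 1, so a_3 = 1.
  11 = 11*1 + 0, so a_4 = 11.
so x = [5; 2, 6, 1, 11].
Convergents (p_i = a_i*p_{i-1} + p_{i-2}, q_i = a_i*q_{i-1} + q_{i-2} with p_{-2}=0, p_{-1}=1, q_{-2}=1, q_{-1}=0), until the denominator exceeds 53:
  i=0: a_0=5, p_0 = 5*1 + 0 = 5, q_0 = 5*0 + 1 = 1.
  i=1: a_1=2, p_1 = 2*5 + 1 = 11, q_1 = 2*1 + 0 = 2.
  i=2: a_2=6, p_2 = 6*11 + 5 = 71, q_2 = 6*2 + 1 = 13.
  i=3: a_3=1, p_3 = 1*71 + 11 = 82, q_3 = 1*13 + 2 = 15.
  i=4: a_4=11, p_4 = 11*82 + 71 = 973, q_4 = 11*15 + 13 = 178.
q_4 = 178 > 53, so the last convergent with denominator <= 53 is p_3/q_3 = 82/15.
The closest fraction with denominator <= 53 is either p_3/q_3 or the intermediate fraction (k*p_3 + p_2)/(k*q_3 + q_2) with the largest k >= 1 whose denominator stays <= 53; these approach x as k grows, and every other convergent or intermediate fraction in range is farther away.
Largest k: floor((53 - q_2)/q_3) = floor((53 - 13)/15) = 2.
That gives (2*82 + 71)/(2*15 + 13) = 235/43.
Compare the errors: |x - 82/15| = |973*15 - 82*178|/(178*15) = 1/2670, and |x - 235/43| = |973*43 - 235*178|/(178*43) = 9/7654.
Cross-multiplying, 1*7654 = 7654 < 24030 = 9*2670, so 1/2670 is smaller: the convergent 82/15 is closer to x than 235/43.

82/15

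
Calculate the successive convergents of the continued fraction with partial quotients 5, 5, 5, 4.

Using the convergent recurrence p_i = a_i*p_{i-1} + p_{i-2}, q_i = a_i*q_{i-1} + q_{i-2} with p_{-2}=0, p_{-1}=1, q_{-2}=1, q_{-1}=0:
  i=0: a_0=5, p_0 = 5*1 + 0 = 5, q_0 = 5*0 + 1 = 1.
  i=1: a_1=5, p_1 = 5*5 + 1 = 26, q_1 = 5*1 + 0 = 5.
  i=2: a_2=5, p_2 = 5*26 + 5 = 135, q_2 = 5*5 + 1 = 26.
  i=3: a_3=4, p_3 = 4*135 + 26 = 566, q_3 = 4*26 + 5 = 109.

5/1, 26/5, 135/26, 566/109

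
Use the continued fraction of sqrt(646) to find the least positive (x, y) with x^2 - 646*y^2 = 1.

First expand sqrt(646) as a continued fraction. With x_i = (sqrt(646) + m_i)/d_i and (m_0, d_0) = (0, 1): a_0 = floor(sqrt(646)) = 25, since 25^2 = 625 <= 646 < 676 = 26^2.
Iterate m_{i+1} = d_i*a_i - m_i, d_{i+1} = (646 - m_{i+1}^2)/d_i, a_{i+1} = floor((a_0 + m_{i+1})/d_{i+1}):
  m_1 = 1*25 - 0 = 25, d_1 = (646 - 25^2)/1 = 21/1 = 21, a_1 = floor((25 + 25)/21) = 2.
  m_2 = 21*2 - 25 = 17, d_2 = (646 - 17^2)/21 = 357/21 = 17, a_2 = floor((25 + 17)/17) = 2.
  m_3 = 17*2 - 17 = 17, d_3 = (646 - 17^2)/17 = 357/17 = 21, a_3 = floor((25 + 17)/21) = 2.
  m_4 = 21*2 - 17 = 25, d_4 = (646 - 25^2)/21 = 21/21 = 1, a_4 = floor((25 + 25)/1) = 50.
  m_5 = 1*50 - 25 = 25, d_5 = (646 - 25^2)/1 = 21/1 = 21: (m_5, d_5) = (m_1, d_1) = (25, 21), so from here the quotients repeat a_1, ..., a_4; the period length is 4.
So sqrt(646) = [25; (2, 2, 2, 50)] with period length k = 4.
k is even, so the fundamental solution of x^2 - 646y^2 = 1 is (p_{k-1}, q_{k-1}) = (p_3, q_3); compute convergents through index 3.
Convergents (p_i = a_i*p_{i-1} + p_{i-2}, q_i = a_i*q_{i-1} + q_{i-2} with p_{-2}=0, p_{-1}=1, q_{-2}=1, q_{-1}=0):
  i=0: a_0=25, p_0 = 25*1 + 0 = 25, q_0 = 25*0 + 1 = 1.
  i=1: a_1=2, p_1 = 2*25 + 1 = 51, q_1 = 2*1 + 0 = 2.
  i=2: a_2=2, p_2 = 2*51 + 25 = 127, q_2 = 2*2 + 1 = 5.
  i=3: a_3=2, p_3 = 2*127 + 51 = 305, q_3 = 2*5 + 2 = 12.
Check: 305^2 - 646*12^2 = 93025 - 93024 = 1, so (x, y) = (305, 12) solves the equation, and by the theorem it is the least positive solution.

(x, y) = (305, 12)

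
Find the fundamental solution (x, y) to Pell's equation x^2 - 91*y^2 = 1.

(x, y) = (1574, 165)

First expand sqrt(91) as a continued fraction. With x_i = (sqrt(91) + m_i)/d_i and (m_0, d_0) = (0, 1): a_0 = floor(sqrt(91)) = 9, since 9^2 = 81 <= 91 < 100 = 10^2.
Iterate m_{i+1} = d_i*a_i - m_i, d_{i+1} = (91 - m_{i+1}^2)/d_i, a_{i+1} = floor((a_0 + m_{i+1})/d_{i+1}):
  m_1 = 1*9 - 0 = 9, d_1 = (91 - 9^2)/1 = 10/1 = 10, a_1 = floor((9 + 9)/10) = 1.
  m_2 = 10*1 - 9 = 1, d_2 = (91 - 1^2)/10 = 90/10 = 9, a_2 = floor((9 + 1)/9) = 1.
  m_3 = 9*1 - 1 = 8, d_3 = (91 - 8^2)/9 = 27/9 = 3, a_3 = floor((9 + 8)/3) = 5.
  m_4 = 3*5 - 8 = 7, d_4 = (91 - 7^2)/3 = 42/3 = 14, a_4 = floor((9 + 7)/14) = 1.
  m_5 = 14*1 - 7 = 7, d_5 = (91 - 7^2)/14 = 42/14 = 3, a_5 = floor((9 + 7)/3) = 5.
  m_6 = 3*5 - 7 = 8, d_6 = (91 - 8^2)/3 = 27/3 = 9, a_6 = floor((9 + 8)/9) = 1.
  m_7 = 9*1 - 8 = 1, d_7 = (91 - 1^2)/9 = 90/9 = 10, a_7 = floor((9 + 1)/10) = 1.
  m_8 = 10*1 - 1 = 9, d_8 = (91 - 9^2)/10 = 10/10 = 1, a_8 = floor((9 + 9)/1) = 18.
  m_9 = 1*18 - 9 = 9, d_9 = (91 - 9^2)/1 = 10/1 = 10: (m_9, d_9) = (m_1, d_1) = (9, 10), so from here the quotients repeat a_1, ..., a_8; the period length is 8.
So sqrt(91) = [9; (1, 1, 5, 1, 5, 1, 1, 18)] with period length k = 8.
k is even, so the fundamental solution of x^2 - 91y^2 = 1 is (p_{k-1}, q_{k-1}) = (p_7, q_7); compute convergents through index 7.
Convergents (p_i = a_i*p_{i-1} + p_{i-2}, q_i = a_i*q_{i-1} + q_{i-2} with p_{-2}=0, p_{-1}=1, q_{-2}=1, q_{-1}=0):
  i=0: a_0=9, p_0 = 9*1 + 0 = 9, q_0 = 9*0 + 1 = 1.
  i=1: a_1=1, p_1 = 1*9 + 1 = 10, q_1 = 1*1 + 0 = 1.
  i=2: a_2=1, p_2 = 1*10 + 9 = 19, q_2 = 1*1 + 1 = 2.
  i=3: a_3=5, p_3 = 5*19 + 10 = 105, q_3 = 5*2 + 1 = 11.
  i=4: a_4=1, p_4 = 1*105 + 19 = 124, q_4 = 1*11 + 2 = 13.
  i=5: a_5=5, p_5 = 5*124 + 105 = 725, q_5 = 5*13 + 11 = 76.
  i=6: a_6=1, p_6 = 1*725 + 124 = 849, q_6 = 1*76 + 13 = 89.
  i=7: a_7=1, p_7 = 1*849 + 725 = 1574, q_7 = 1*89 + 76 = 165.
Check: 1574^2 - 91*165^2 = 2477476 - 2477475 = 1, so (x, y) = (1574, 165) solves the equation, and by the theorem it is the least positive solution.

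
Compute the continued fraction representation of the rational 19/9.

Run the Euclidean algorithm on 19 and 9; the successive quotients are the partial quotients a_0, a_1, ... (each step inverts the fractional part left over by the previous one):
  19 = 2*9 + 1, so a_0 = 2.
  9 = 9*1 + 0, so a_1 = 9.
The remainder reaches 0 after 2 divisions, so the expansion has 2 partial quotients, read off in order.

[2; 9]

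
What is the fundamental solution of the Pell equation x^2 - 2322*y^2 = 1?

(x, y) = (67897601, 1409040)

First expand sqrt(2322) as a continued fraction. With x_i = (sqrt(2322) + m_i)/d_i and (m_0, d_0) = (0, 1): a_0 = floor(sqrt(2322)) = 48, since 48^2 = 2304 <= 2322 < 2401 = 49^2.
Iterate m_{i+1} = d_i*a_i - m_i, d_{i+1} = (2322 - m_{i+1}^2)/d_i, a_{i+1} = floor((a_0 + m_{i+1})/d_{i+1}):
  m_1 = 1*48 - 0 = 48, d_1 = (2322 - 48^2)/1 = 18/1 = 18, a_1 = floor((48 + 48)/18) = 5.
  m_2 = 18*5 - 48 = 42, d_2 = (2322 - 42^2)/18 = 558/18 = 31, a_2 = floor((48 + 42)/31) = 2.
  m_3 = 31*2 - 42 = 20, d_3 = (2322 - 20^2)/31 = 1922/31 = 62, a_3 = floor((48 + 20)/62) = 1.
  m_4 = 62*1 - 20 = 42, d_4 = (2322 - 42^2)/62 = 558/62 = 9, a_4 = floor((48 + 42)/9) = 10.
  m_5 = 9*10 - 42 = 48, d_5 = (2322 - 48^2)/9 = 18/9 = 2, a_5 = floor((48 + 48)/2) = 48.
  m_6 = 2*48 - 48 = 48, d_6 = (2322 - 48^2)/2 = 18/2 = 9, a_6 = floor((48 + 48)/9) = 10.
  m_7 = 9*10 - 48 = 42, d_7 = (2322 - 42^2)/9 = 558/9 = 62, a_7 = floor((48 + 42)/62) = 1.
  m_8 = 62*1 - 42 = 20, d_8 = (2322 - 20^2)/62 = 1922/62 = 31, a_8 = floor((48 + 20)/31) = 2.
  m_9 = 31*2 - 20 = 42, d_9 = (2322 - 42^2)/31 = 558/31 = 18, a_9 = floor((48 + 42)/18) = 5.
  m_10 = 18*5 - 42 = 48, d_10 = (2322 - 48^2)/18 = 18/18 = 1, a_10 = floor((48 + 48)/1) = 96.
  m_11 = 1*96 - 48 = 48, d_11 = (2322 - 48^2)/1 = 18/1 = 18: (m_11, d_11) = (m_1, d_1) = (48, 18), so from here the quotients repeat a_1, ..., a_10; the period length is 10.
So sqrt(2322) = [48; (5, 2, 1, 10, 48, 10, 1, 2, 5, 96)] with period length k = 10.
k is even, so the fundamental solution of x^2 - 2322y^2 = 1 is (p_{k-1}, q_{k-1}) = (p_9, q_9); compute convergents through index 9.
Convergents (p_i = a_i*p_{i-1} + p_{i-2}, q_i = a_i*q_{i-1} + q_{i-2} with p_{-2}=0, p_{-1}=1, q_{-2}=1, q_{-1}=0):
  i=0: a_0=48, p_0 = 48*1 + 0 = 48, q_0 = 48*0 + 1 = 1.
  i=1: a_1=5, p_1 = 5*48 + 1 = 241, q_1 = 5*1 + 0 = 5.
  i=2: a_2=2, p_2 = 2*241 + 48 = 530, q_2 = 2*5 + 1 = 11.
  i=3: a_3=1, p_3 = 1*530 + 241 = 771, q_3 = 1*11 + 5 = 16.
  i=4: a_4=10, p_4 = 10*771 + 530 = 8240, q_4 = 10*16 + 11 = 171.
  i=5: a_5=48, p_5 = 48*8240 + 771 = 396291, q_5 = 48*171 + 16 = 8224.
  i=6: a_6=10, p_6 = 10*396291 + 8240 = 3971150, q_6 = 10*8224 + 171 = 82411.
  i=7: a_7=1, p_7 = 1*3971150 + 396291 = 4367441, q_7 = 1*82411 + 8224 = 90635.
  i=8: a_8=2, p_8 = 2*4367441 + 3971150 = 12706032, q_8 = 2*90635 + 82411 = 263681.
  i=9: a_9=5, p_9 = 5*12706032 + 4367441 = 67897601, q_9 = 5*263681 + 90635 = 1409040.
Check: 67897601^2 - 2322*1409040^2 = 4610084221555201 - 4610084221555200 = 1, so (x, y) = (67897601, 1409040) solves the equation, and by the theorem it is the least positive solution.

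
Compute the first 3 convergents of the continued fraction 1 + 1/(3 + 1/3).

1/1, 4/3, 13/10

Using the convergent recurrence p_i = a_i*p_{i-1} + p_{i-2}, q_i = a_i*q_{i-1} + q_{i-2} with p_{-2}=0, p_{-1}=1, q_{-2}=1, q_{-1}=0:
  i=0: a_0=1, p_0 = 1*1 + 0 = 1, q_0 = 1*0 + 1 = 1.
  i=1: a_1=3, p_1 = 3*1 + 1 = 4, q_1 = 3*1 + 0 = 3.
  i=2: a_2=3, p_2 = 3*4 + 1 = 13, q_2 = 3*3 + 1 = 10.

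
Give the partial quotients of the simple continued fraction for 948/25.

Run the Euclidean algorithm on 948 and 25; the successive quotients are the partial quotients a_0, a_1, ... (each step inverts the fractional part left over by the previous one):
  948 = 37*25 + 23, so a_0 = 37.
  25 = 1*23 + 2, so a_1 = 1.
  23 = 11*2 + 1, so a_2 = 11.
  2 = 2*1 + 0, so a_3 = 2.
The remainder reaches 0 after 4 divisions, so the expansion has 4 partial quotients, read off in order.

[37; 1, 11, 2]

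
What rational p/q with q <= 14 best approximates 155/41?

34/9

Expand x = 155/41 as a continued fraction with the Euclidean algorithm:
  155 = 3*41 + 32, so a_0 = 3.
  41 = 1*32 + 9, so a_1 = 1.
  32 = 3*9 + 5, so a_2 = 3.
  9 = 1*5 + 4, so a_3 = 1.
  5 = 1*4 + 1, so a_4 = 1.
  4 = 4*1 + 0, so a_5 = 4.
so x = [3; 1, 3, 1, 1, 4].
Convergents (p_i = a_i*p_{i-1} + p_{i-2}, q_i = a_i*q_{i-1} + q_{i-2} with p_{-2}=0, p_{-1}=1, q_{-2}=1, q_{-1}=0), until the denominator exceeds 14:
  i=0: a_0=3, p_0 = 3*1 + 0 = 3, q_0 = 3*0 + 1 = 1.
  i=1: a_1=1, p_1 = 1*3 + 1 = 4, q_1 = 1*1 + 0 = 1.
  i=2: a_2=3, p_2 = 3*4 + 3 = 15, q_2 = 3*1 + 1 = 4.
  i=3: a_3=1, p_3 = 1*15 + 4 = 19, q_3 = 1*4 + 1 = 5.
  i=4: a_4=1, p_4 = 1*19 + 15 = 34, q_4 = 1*5 + 4 = 9.
  i=5: a_5=4, p_5 = 4*34 + 19 = 155, q_5 = 4*9 + 5 = 41.
q_5 = 41 > 14, so the last convergent with denominator <= 14 is p_4/q_4 = 34/9.
The closest fraction with denominator <= 14 is either p_4/q_4 or the intermediate fraction (k*p_4 + p_3)/(k*q_4 + q_3) with the largest k >= 1 whose denominator stays <= 14; these approach x as k grows, and every other convergent or intermediate fraction in range is farther away.
Largest k: floor((14 - q_3)/q_4) = floor((14 - 5)/9) = 1.
That gives (1*34 + 19)/(1*9 + 5) = 53/14.
Compare the errors: |x - 34/9| = |155*9 - 34*41|/(41*9) = 1/369, and |x - 53/14| = |155*14 - 53*41|/(41*14) = 3/574.
Cross-multiplying, 1*574 = 574 < 1107 = 3*369, so 1/369 is smaller: the convergent 34/9 is closer to x than 53/14.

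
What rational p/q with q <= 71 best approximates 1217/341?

207/58

Expand x = 1217/341 as a continued fraction with the Euclidean algorithm:
  1217 = 3*341 + 194, so a_0 = 3.
  341 = 1*194 + 147, so a_1 = 1.
  194 = 1*147 + 47, so a_2 = 1.
  147 = 3*47 + 6, so a_3 = 3.
  47 = 7*6 + 5, so a_4 = 7.
  6 = 1*5 + 1, so a_5 = 1.
  5 = 5*1 + 0, so a_6 = 5.
so x = [3; 1, 1, 3, 7, 1, 5].
Convergents (p_i = a_i*p_{i-1} + p_{i-2}, q_i = a_i*q_{i-1} + q_{i-2} with p_{-2}=0, p_{-1}=1, q_{-2}=1, q_{-1}=0), until the denominator exceeds 71:
  i=0: a_0=3, p_0 = 3*1 + 0 = 3, q_0 = 3*0 + 1 = 1.
  i=1: a_1=1, p_1 = 1*3 + 1 = 4, q_1 = 1*1 + 0 = 1.
  i=2: a_2=1, p_2 = 1*4 + 3 = 7, q_2 = 1*1 + 1 = 2.
  i=3: a_3=3, p_3 = 3*7 + 4 = 25, q_3 = 3*2 + 1 = 7.
  i=4: a_4=7, p_4 = 7*25 + 7 = 182, q_4 = 7*7 + 2 = 51.
  i=5: a_5=1, p_5 = 1*182 + 25 = 207, q_5 = 1*51 + 7 = 58.
  i=6: a_6=5, p_6 = 5*207 + 182 = 1217, q_6 = 5*58 + 51 = 341.
q_6 = 341 > 71, so the last convergent with denominator <= 71 is p_5/q_5 = 207/58.
The closest fraction with denominator <= 71 is either p_5/q_5 or the intermediate fraction (k*p_5 + p_4)/(k*q_5 + q_4) with the largest k >= 1 whose denominator stays <= 71; these approach x as k grows, and every other convergent or intermediate fraction in range is farther away.
Largest k: floor((71 - q_4)/q_5) = floor((71 - 51)/58) = 0.
Since k = 0, no intermediate fraction beyond p_5/q_5 has denominator <= 71, so the convergent 207/58 is the closest (its error is |1217*58 - 207*341|/(341*58) = 1/19778).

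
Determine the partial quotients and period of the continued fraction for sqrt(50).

Write x_i = (sqrt(50) + m_i)/d_i with (m_0, d_0) = (0, 1). a_0 = floor(sqrt(50)) = 7, since 7^2 = 49 <= 50 < 64 = 8^2.
Iterate m_{i+1} = d_i*a_i - m_i, d_{i+1} = (50 - m_{i+1}^2)/d_i, a_{i+1} = floor((a_0 + m_{i+1})/d_{i+1}):
  m_1 = 1*7 - 0 = 7, d_1 = (50 - 7^2)/1 = 1/1 = 1, a_1 = floor((7 + 7)/1) = 14.
  m_2 = 1*14 - 7 = 7, d_2 = (50 - 7^2)/1 = 1/1 = 1: (m_2, d_2) = (m_1, d_1) = (7, 1), so from here the quotient a_1 repeats; the period length is 1.
Hence the expansion of sqrt(50) is a_0 = 7 followed by the repeating block 14 (period 1).

[7; (14)]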